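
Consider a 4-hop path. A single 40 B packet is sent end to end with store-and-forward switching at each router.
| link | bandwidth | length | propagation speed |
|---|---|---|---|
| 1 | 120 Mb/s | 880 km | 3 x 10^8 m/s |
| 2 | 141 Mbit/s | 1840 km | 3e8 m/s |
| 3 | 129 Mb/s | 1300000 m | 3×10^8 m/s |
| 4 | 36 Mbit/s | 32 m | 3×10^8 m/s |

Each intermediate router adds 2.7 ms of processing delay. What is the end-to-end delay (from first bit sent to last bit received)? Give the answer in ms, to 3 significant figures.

L = 40 × 8 = 320 bits.
Transmission delays (L/R per hop): 0.00266667, 0.0022695, 0.00248062, 0.00888889 ms; sum = 0.0163057 ms.
Propagation delays (d/s per hop): 2.93333, 6.13333, 4.33333, 0.000106667 ms; sum = 13.4001 ms.
Processing at 3 router(s): 3 × 2.7 ms = 8.1 ms.
End-to-end = 21.5 ms.

21.5 ms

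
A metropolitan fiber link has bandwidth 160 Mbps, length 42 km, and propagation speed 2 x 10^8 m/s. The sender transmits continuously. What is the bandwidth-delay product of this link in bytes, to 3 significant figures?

4200 bytes

Propagation delay = 42000 / 200000000 = 0.00021 s.
BDP = R × t_prop = 160000000 × 0.00021 = 33600 bits.
In bytes: 33600/8 = 4200 bytes.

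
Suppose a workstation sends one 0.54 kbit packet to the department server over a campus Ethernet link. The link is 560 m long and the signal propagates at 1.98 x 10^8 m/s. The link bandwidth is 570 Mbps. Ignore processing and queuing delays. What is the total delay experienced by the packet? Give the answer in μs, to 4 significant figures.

3.776 μs

L = 540 bits.
Transmission delay = L/R = 540 / 570000000 = 0.947368 μs.
Propagation delay = d/s = 560 m / 198000000 m/s = 2.82828 μs.
Total = 3.776 μs.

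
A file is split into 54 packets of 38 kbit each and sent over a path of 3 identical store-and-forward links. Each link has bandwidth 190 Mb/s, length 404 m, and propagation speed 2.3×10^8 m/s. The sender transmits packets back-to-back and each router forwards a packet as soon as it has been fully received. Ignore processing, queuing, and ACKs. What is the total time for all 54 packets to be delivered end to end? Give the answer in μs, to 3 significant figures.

Per-hop transmission t_tx = L/R = 38000/190000000 = 200 μs.
Per-hop propagation t_prop = 404/2.3e+08 = 1.75652 μs.
Pipeline fill: first packet needs 3·t_tx to clear all hops; remaining 53 packets each add one t_tx.
Total = (3+54-1)·t_tx + 3·t_prop = 56·200 + 3·1.75652 = 11200 μs.

11200 μs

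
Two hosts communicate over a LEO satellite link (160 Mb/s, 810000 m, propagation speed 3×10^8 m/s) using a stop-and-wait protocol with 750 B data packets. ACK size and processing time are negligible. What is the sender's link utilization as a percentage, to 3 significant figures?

t_tx = L/R = 6000/160000000 = 3.75e-05 s.
t_prop = 810000/300000000 = 0.0027 s; RTT = 0.0054 s.
Cycle = t_tx + RTT = 0.0054375 s.
Utilization = t_tx / cycle = 3.75e-05/0.0054375 = 0.690 %.

0.690 %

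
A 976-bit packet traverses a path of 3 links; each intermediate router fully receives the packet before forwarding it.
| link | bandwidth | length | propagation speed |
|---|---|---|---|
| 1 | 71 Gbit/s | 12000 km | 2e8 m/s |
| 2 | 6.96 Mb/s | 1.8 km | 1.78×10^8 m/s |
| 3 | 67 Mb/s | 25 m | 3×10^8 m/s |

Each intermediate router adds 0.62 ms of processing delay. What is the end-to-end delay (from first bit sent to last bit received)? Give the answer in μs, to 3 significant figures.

61400 μs

Transmission delays (L/R per hop): 0.0137465, 140.23, 14.5672 μs; sum = 154.811 μs.
Propagation delays (d/s per hop): 60000, 10.1124, 0.0833333 μs; sum = 60010.2 μs.
Processing at 2 router(s): 2 × 0.62 ms = 1240 μs.
End-to-end = 61400 μs.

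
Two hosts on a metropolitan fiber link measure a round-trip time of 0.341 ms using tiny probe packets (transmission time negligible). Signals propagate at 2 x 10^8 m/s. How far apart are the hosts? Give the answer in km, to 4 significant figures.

One-way propagation = RTT/2 = 0.1705 ms.
d = s × t = 200000000 × 0.0001705 = 34.10 km.

34.10 km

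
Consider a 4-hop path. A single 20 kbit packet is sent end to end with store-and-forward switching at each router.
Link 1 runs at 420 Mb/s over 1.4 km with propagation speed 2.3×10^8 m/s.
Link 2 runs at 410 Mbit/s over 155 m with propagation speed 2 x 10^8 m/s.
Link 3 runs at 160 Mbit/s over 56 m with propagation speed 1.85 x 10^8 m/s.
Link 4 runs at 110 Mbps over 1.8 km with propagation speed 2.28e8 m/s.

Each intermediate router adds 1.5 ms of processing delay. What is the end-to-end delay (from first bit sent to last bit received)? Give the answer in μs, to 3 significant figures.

4920 μs

L = 20000 bits.
Transmission delays (L/R per hop): 47.619, 48.7805, 125, 181.818 μs; sum = 403.218 μs.
Propagation delays (d/s per hop): 6.08696, 0.775, 0.302703, 7.89474 μs; sum = 15.0594 μs.
Processing at 3 router(s): 3 × 1.5 ms = 4500 μs.
End-to-end = 4920 μs.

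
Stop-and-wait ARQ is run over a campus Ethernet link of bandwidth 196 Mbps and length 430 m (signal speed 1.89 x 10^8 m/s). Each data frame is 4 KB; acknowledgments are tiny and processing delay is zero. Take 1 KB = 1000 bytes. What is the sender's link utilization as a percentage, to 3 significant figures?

97.3 %

t_tx = L/R = 32000/196000000 = 0.000163265 s.
t_prop = 430/189000000 = 2.27513e-06 s; RTT = 4.55026e-06 s.
Cycle = t_tx + RTT = 0.000167816 s.
Utilization = t_tx / cycle = 0.000163265/0.000167816 = 97.3 %.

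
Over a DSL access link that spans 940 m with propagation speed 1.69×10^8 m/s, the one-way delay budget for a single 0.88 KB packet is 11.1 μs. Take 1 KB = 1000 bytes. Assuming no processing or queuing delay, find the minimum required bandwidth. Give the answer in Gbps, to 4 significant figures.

L = 7040 bits.
Propagation delay = 940 / 169000000 = 5.56213 μs.
Transmission budget = 11.1 − 5.56213 = 5.53787 μs.
R ≥ L / t_tx = 7040 bits / 5.53787e-06 s = 1.271 Gbps.

1.271 Gbps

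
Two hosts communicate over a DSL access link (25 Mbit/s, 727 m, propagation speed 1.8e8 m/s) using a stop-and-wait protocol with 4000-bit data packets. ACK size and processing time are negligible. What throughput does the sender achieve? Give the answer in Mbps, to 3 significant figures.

23.8 Mbps

t_tx = L/R = 4000/25000000 = 0.00016 s.
t_prop = 727/180000000 = 4.03889e-06 s; RTT = 8.07778e-06 s.
Cycle = t_tx + RTT = 0.000168078 s.
Throughput = L / cycle = 4000 / 0.000168078 = 23.8 Mbps.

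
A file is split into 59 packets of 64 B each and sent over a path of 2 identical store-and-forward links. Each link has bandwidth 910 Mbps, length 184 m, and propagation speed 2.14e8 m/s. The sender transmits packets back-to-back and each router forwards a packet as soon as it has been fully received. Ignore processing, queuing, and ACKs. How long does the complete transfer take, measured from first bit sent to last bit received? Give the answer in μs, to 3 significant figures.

Per-hop transmission t_tx = L/R = 512/910000000 = 0.562637 μs.
Per-hop propagation t_prop = 184/214000000 = 0.859813 μs.
Pipeline fill: first packet needs 2·t_tx to clear all hops; remaining 58 packets each add one t_tx.
Total = (2+59-1)·t_tx + 2·t_prop = 60·0.562637 + 2·0.859813 = 35.5 μs.

35.5 μs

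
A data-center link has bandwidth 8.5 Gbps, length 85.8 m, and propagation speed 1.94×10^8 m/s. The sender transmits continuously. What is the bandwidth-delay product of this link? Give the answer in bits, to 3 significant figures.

Propagation delay = 85.8 / 194000000 = 4.42268e-07 s.
BDP = R × t_prop = 8500000000 × 4.42268e-07 = 3759.28 bits.

3760 bits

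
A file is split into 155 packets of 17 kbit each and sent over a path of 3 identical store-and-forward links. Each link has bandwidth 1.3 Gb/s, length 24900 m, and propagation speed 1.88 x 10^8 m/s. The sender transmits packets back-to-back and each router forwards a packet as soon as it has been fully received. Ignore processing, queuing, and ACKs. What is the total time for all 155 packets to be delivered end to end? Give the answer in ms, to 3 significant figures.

Per-hop transmission t_tx = L/R = 17000/1300000000 = 0.0130769 ms.
Per-hop propagation t_prop = 24900/188000000 = 0.132447 ms.
Pipeline fill: first packet needs 3·t_tx to clear all hops; remaining 154 packets each add one t_tx.
Total = (3+155-1)·t_tx + 3·t_prop = 157·0.0130769 + 3·0.132447 = 2.45 ms.

2.45 ms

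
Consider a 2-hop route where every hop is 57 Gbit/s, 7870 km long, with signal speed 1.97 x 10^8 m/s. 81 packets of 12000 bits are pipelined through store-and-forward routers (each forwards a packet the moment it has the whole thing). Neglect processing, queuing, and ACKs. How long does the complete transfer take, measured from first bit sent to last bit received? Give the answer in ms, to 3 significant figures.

Per-hop transmission t_tx = L/R = 12000/57000000000 = 0.000210526 ms.
Per-hop propagation t_prop = 7870000/197000000 = 39.9492 ms.
Pipeline fill: first packet needs 2·t_tx to clear all hops; remaining 80 packets each add one t_tx.
Total = (2+81-1)·t_tx + 2·t_prop = 82·0.000210526 + 2·39.9492 = 79.9 ms.

79.9 ms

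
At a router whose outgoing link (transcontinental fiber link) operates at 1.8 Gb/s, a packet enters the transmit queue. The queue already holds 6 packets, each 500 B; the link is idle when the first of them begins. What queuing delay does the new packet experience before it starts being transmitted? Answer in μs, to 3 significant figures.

13.3 μs

Each queued packet: L/R = 4000/1800000000 = 2.22222 μs.
6 queued → 13.3333 μs.
Queuing delay = 13.3 μs.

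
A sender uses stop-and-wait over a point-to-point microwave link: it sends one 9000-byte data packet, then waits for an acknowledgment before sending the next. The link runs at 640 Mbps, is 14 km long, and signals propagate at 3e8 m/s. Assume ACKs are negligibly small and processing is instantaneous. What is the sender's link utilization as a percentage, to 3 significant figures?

54.7 %

t_tx = L/R = 72000/640000000 = 0.0001125 s.
t_prop = 14000/300000000 = 4.66667e-05 s; RTT = 9.33333e-05 s.
Cycle = t_tx + RTT = 0.000205833 s.
Utilization = t_tx / cycle = 0.0001125/0.000205833 = 54.7 %.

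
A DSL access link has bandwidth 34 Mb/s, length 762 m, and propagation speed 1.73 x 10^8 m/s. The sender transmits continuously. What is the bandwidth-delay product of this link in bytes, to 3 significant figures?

18.7 bytes

Propagation delay = 762 / 173000000 = 4.40462e-06 s.
BDP = R × t_prop = 34000000 × 4.40462e-06 = 149.757 bits.
In bytes: 149.757/8 = 18.7 bytes.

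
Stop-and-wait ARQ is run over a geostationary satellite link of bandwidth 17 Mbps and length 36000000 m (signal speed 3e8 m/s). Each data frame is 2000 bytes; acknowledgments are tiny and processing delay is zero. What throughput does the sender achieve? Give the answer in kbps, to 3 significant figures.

t_tx = L/R = 16000/17000000 = 0.000941176 s.
t_prop = 36000000/300000000 = 0.12 s; RTT = 0.24 s.
Cycle = t_tx + RTT = 0.240941 s.
Throughput = L / cycle = 16000 / 0.240941 = 66.4 kbps.

66.4 kbps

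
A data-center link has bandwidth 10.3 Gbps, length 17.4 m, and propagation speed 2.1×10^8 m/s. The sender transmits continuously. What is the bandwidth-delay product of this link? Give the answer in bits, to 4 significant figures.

853.4 bits

Propagation delay = 17.4 / 210000000 = 8.28571e-08 s.
BDP = R × t_prop = 10300000000 × 8.28571e-08 = 853.429 bits.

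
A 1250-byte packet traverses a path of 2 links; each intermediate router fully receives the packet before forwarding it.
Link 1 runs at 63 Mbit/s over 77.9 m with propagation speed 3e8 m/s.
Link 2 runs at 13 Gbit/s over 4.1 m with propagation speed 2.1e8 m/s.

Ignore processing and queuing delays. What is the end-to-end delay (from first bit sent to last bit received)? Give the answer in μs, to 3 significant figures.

L = 1250 × 8 = 10000 bits.
Transmission delays (L/R per hop): 158.73, 0.769231 μs; sum = 159.499 μs.
Propagation delays (d/s per hop): 0.259667, 0.0195238 μs; sum = 0.27919 μs.
End-to-end = 160 μs.

160 μs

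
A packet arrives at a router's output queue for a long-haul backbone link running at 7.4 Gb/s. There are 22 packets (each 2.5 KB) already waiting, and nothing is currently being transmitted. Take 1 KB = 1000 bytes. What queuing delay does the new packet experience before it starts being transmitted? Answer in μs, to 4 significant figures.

Each queued packet: L/R = 20000/7400000000 = 2.7027 μs.
22 queued → 59.4595 μs.
Queuing delay = 59.46 μs.

59.46 μs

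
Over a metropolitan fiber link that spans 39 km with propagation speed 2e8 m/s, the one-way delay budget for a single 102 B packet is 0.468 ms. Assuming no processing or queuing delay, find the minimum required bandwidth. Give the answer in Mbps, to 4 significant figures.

L = 816 bits.
Propagation delay = 39000 / 200000000 = 0.195 ms.
Transmission budget = 0.468 − 0.195 = 0.273 ms.
R ≥ L / t_tx = 816 bits / 0.000273 s = 2.989 Mbps.

2.989 Mbps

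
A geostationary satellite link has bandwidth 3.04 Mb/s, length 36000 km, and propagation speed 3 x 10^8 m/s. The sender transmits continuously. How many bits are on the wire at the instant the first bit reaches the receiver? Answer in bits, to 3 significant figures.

365000 bits

Propagation delay = 36000000 / 300000000 = 0.12 s.
BDP = R × t_prop = 3040000 × 0.12 = 364800 bits.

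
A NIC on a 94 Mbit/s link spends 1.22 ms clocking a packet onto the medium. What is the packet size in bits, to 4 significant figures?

114700 bits

L = R × t_tx = 94000000 b/s × 0.00122 s = 114680 bits.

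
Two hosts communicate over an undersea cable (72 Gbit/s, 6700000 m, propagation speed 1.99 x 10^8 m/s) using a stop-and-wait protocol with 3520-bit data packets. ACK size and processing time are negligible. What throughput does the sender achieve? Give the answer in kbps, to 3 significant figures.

52.3 kbps

t_tx = L/R = 3520/72000000000 = 4.88889e-08 s.
t_prop = 6700000/199000000 = 0.0336683 s; RTT = 0.0673367 s.
Cycle = t_tx + RTT = 0.0673367 s.
Throughput = L / cycle = 3520 / 0.0673367 = 52.3 kbps.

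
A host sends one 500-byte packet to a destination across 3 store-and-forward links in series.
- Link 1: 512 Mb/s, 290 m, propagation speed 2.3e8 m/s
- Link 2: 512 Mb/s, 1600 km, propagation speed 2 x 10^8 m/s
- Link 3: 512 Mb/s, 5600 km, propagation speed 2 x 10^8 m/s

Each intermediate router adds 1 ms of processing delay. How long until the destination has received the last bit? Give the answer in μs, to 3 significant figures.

38000 μs

L = 500 × 8 = 4000 bits.
Transmission delay per hop = L/R = 4000/512000000 = 7.8125 μs; 3 hops → 23.4375 μs.
Propagation delays (d/s per hop): 1.26087, 8000, 28000 μs; sum = 36001.3 μs.
Processing at 2 router(s): 2 × 1 ms = 2000 μs.
End-to-end = 38000 μs.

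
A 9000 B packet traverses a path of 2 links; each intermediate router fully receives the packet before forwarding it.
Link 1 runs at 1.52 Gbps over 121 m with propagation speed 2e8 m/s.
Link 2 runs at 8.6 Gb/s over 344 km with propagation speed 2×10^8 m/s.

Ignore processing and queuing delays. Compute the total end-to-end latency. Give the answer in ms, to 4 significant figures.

1.776 ms

L = 9000 × 8 = 72000 bits.
Transmission delays (L/R per hop): 0.0473684, 0.00837209 ms; sum = 0.0557405 ms.
Propagation delays (d/s per hop): 0.000605, 1.72 ms; sum = 1.72061 ms.
End-to-end = 1.776 ms.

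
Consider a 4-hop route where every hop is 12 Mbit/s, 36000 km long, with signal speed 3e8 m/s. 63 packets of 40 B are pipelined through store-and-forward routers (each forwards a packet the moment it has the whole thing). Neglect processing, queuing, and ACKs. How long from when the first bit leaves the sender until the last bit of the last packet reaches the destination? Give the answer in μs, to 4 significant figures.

Per-hop transmission t_tx = L/R = 320/12000000 = 26.6667 μs.
Per-hop propagation t_prop = 36000000/300000000 = 120000 μs.
Pipeline fill: first packet needs 4·t_tx to clear all hops; remaining 62 packets each add one t_tx.
Total = (4+63-1)·t_tx + 4·t_prop = 66·26.6667 + 4·120000 = 481800 μs.

481800 μs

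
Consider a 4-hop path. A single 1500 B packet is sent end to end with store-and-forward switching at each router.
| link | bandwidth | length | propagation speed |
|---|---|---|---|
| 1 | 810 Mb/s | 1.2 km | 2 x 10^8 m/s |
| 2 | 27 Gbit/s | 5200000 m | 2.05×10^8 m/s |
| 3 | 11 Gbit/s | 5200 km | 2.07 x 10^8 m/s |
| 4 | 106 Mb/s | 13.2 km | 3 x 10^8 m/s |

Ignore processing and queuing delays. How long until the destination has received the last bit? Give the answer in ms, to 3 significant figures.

50.7 ms

L = 1500 × 8 = 12000 bits.
Transmission delays (L/R per hop): 0.0148148, 0.000444444, 0.00109091, 0.113208 ms; sum = 0.129558 ms.
Propagation delays (d/s per hop): 0.006, 25.3659, 25.1208, 0.044 ms; sum = 50.5366 ms.
End-to-end = 50.7 ms.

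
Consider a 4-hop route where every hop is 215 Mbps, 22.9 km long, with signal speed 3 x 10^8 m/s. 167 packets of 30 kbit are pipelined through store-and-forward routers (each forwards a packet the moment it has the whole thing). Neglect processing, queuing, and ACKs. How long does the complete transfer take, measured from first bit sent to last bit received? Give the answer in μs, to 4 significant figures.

Per-hop transmission t_tx = L/R = 30000/215000000 = 139.535 μs.
Per-hop propagation t_prop = 22900/300000000 = 76.3333 μs.
Pipeline fill: first packet needs 4·t_tx to clear all hops; remaining 166 packets each add one t_tx.
Total = (4+167-1)·t_tx + 4·t_prop = 170·139.535 + 4·76.3333 = 24030 μs.

24030 μs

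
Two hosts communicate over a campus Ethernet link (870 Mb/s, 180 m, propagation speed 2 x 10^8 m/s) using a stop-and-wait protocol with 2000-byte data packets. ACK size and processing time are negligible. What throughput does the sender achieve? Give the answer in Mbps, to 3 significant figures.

t_tx = L/R = 16000/870000000 = 1.83908e-05 s.
t_prop = 180/200000000 = 9e-07 s; RTT = 1.8e-06 s.
Cycle = t_tx + RTT = 2.01908e-05 s.
Throughput = L / cycle = 16000 / 2.01908e-05 = 792 Mbps.

792 Mbps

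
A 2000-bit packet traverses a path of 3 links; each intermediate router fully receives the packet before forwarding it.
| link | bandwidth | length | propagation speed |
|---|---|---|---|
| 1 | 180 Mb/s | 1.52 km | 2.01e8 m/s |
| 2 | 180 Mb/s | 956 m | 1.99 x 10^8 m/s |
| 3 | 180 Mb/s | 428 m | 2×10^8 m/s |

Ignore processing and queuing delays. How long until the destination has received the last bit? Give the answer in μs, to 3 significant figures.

Transmission delay per hop = L/R = 2000/180000000 = 11.1111 μs; 3 hops → 33.3333 μs.
Propagation delays (d/s per hop): 7.56219, 4.80402, 2.14 μs; sum = 14.5062 μs.
End-to-end = 47.8 μs.

47.8 μs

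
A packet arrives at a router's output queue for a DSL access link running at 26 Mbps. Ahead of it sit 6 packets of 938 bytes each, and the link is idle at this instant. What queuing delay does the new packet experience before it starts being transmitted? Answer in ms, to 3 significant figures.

1.73 ms

Each queued packet: L/R = 7504/26000000 = 0.288615 ms.
6 queued → 1.73169 ms.
Queuing delay = 1.73 ms.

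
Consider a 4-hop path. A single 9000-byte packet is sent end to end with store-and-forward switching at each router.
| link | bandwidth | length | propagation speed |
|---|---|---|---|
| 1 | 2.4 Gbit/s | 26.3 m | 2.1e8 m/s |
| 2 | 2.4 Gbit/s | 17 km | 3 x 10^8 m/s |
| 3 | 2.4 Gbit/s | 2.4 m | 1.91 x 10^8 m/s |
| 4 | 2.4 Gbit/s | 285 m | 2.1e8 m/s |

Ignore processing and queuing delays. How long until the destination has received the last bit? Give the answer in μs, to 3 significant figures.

178 μs

L = 9000 × 8 = 72000 bits.
Transmission delay per hop = L/R = 72000/2400000000 = 30 μs; 4 hops → 120 μs.
Propagation delays (d/s per hop): 0.125238, 56.6667, 0.0125654, 1.35714 μs; sum = 58.1616 μs.
End-to-end = 178 μs.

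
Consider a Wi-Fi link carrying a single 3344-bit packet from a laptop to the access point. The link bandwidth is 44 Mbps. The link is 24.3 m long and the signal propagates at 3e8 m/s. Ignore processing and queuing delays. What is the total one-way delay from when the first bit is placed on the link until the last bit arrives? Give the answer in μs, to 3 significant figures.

Transmission delay = L/R = 3344 / 44000000 = 76 μs.
Propagation delay = d/s = 24.3 m / 300000000 m/s = 0.081 μs.
Total = 76.1 μs.

76.1 μs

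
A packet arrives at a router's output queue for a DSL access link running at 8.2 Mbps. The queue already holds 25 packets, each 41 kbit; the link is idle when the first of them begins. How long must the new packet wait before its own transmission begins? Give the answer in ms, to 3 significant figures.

125 ms

Each queued packet: L/R = 41000/8.2e+06 = 5 ms.
25 queued → 125 ms.
Queuing delay = 125 ms.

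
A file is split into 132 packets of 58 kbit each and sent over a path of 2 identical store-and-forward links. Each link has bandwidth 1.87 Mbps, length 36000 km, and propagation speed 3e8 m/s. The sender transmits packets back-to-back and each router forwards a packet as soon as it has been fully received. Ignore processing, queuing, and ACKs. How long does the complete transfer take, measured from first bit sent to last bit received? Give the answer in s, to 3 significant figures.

Per-hop transmission t_tx = L/R = 58000/1870000 = 0.031016 s.
Per-hop propagation t_prop = 36000000/300000000 = 0.12 s.
Pipeline fill: first packet needs 2·t_tx to clear all hops; remaining 131 packets each add one t_tx.
Total = (2+132-1)·t_tx + 2·t_prop = 133·0.031016 + 2·0.12 = 4.37 s.

4.37 s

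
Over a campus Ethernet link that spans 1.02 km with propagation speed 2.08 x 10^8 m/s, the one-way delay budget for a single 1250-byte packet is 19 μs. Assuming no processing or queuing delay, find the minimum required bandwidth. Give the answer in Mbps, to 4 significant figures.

L = 10000 bits.
Propagation delay = 1020 / 208000000 = 4.90385 μs.
Transmission budget = 19 − 4.90385 = 14.0962 μs.
R ≥ L / t_tx = 10000 bits / 1.40962e-05 s = 709.4 Mbps.

709.4 Mbps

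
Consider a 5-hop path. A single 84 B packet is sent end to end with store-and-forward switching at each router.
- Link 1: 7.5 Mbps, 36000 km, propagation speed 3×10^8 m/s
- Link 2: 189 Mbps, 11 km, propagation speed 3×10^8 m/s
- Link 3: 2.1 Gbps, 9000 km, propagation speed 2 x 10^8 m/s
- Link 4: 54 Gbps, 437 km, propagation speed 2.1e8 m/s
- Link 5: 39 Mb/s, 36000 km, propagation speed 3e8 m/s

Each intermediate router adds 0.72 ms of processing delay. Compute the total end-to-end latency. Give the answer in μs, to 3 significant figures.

290000 μs

L = 84 × 8 = 672 bits.
Transmission delays (L/R per hop): 89.6, 3.55556, 0.32, 0.0124444, 17.2308 μs; sum = 110.719 μs.
Propagation delays (d/s per hop): 120000, 36.6667, 45000, 2080.95, 120000 μs; sum = 287118 μs.
Processing at 4 router(s): 4 × 0.72 ms = 2880 μs.
End-to-end = 290000 μs.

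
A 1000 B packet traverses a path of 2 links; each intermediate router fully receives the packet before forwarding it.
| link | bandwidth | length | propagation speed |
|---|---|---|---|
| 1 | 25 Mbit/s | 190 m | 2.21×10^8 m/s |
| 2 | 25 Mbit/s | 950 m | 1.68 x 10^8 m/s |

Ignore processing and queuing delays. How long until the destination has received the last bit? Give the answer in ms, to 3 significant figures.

0.647 ms

L = 1000 × 8 = 8000 bits.
Transmission delay per hop = L/R = 8000/25000000 = 0.32 ms; 2 hops → 0.64 ms.
Propagation delays (d/s per hop): 0.000859729, 0.00565476 ms; sum = 0.00651449 ms.
End-to-end = 0.647 ms.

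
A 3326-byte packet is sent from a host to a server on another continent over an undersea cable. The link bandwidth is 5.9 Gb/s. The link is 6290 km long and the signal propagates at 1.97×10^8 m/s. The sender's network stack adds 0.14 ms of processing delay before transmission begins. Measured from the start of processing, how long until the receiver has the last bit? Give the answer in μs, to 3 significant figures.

32100 μs

L = 3326 × 8 = 26608 bits.
Transmission delay = L/R = 26608 / 5900000000 = 4.50983 μs.
Propagation delay = d/s = 6290000 m / 197000000 m/s = 31928.9 μs.
Plus processing delay 0.14 ms = 140 μs.
Total = 32100 μs.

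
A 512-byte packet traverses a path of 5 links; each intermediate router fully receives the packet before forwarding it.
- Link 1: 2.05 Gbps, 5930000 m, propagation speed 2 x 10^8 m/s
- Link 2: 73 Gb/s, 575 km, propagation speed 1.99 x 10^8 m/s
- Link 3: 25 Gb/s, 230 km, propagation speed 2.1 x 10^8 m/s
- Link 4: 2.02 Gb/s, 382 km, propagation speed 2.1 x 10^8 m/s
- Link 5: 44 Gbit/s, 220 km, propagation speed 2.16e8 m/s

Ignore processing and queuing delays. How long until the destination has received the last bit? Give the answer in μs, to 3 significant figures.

36500 μs

L = 512 × 8 = 4096 bits.
Transmission delays (L/R per hop): 1.99805, 0.0561096, 0.16384, 2.02772, 0.0930909 μs; sum = 4.33881 μs.
Propagation delays (d/s per hop): 29650, 2889.45, 1095.24, 1819.05, 1018.52 μs; sum = 36472.3 μs.
End-to-end = 36500 μs.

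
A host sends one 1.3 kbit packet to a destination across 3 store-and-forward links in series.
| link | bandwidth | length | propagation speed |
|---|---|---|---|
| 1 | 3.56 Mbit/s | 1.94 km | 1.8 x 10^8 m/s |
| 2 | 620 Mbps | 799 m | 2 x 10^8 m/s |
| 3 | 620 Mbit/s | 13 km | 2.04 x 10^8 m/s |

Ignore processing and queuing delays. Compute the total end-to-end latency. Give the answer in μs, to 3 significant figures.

L = 1300 bits.
Transmission delays (L/R per hop): 365.169, 2.09677, 2.09677 μs; sum = 369.362 μs.
Propagation delays (d/s per hop): 10.7778, 3.995, 63.7255 μs; sum = 78.4983 μs.
End-to-end = 448 μs.

448 μs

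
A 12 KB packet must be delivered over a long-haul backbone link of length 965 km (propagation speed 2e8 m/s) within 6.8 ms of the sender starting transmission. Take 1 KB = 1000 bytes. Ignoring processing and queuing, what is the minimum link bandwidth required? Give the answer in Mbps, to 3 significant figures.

48.6 Mbps

L = 96000 bits.
Propagation delay = 965000 / 200000000 = 4.825 ms.
Transmission budget = 6.8 − 4.825 = 1.975 ms.
R ≥ L / t_tx = 96000 bits / 0.001975 s = 48.6 Mbps.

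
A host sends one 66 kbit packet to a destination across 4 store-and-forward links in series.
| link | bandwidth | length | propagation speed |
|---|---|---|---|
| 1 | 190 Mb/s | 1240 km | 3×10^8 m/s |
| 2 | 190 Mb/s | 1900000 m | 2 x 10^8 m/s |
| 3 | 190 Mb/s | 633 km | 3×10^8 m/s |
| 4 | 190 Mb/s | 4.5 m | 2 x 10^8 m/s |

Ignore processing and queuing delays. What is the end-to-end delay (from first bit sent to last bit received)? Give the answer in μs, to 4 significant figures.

L = 66000 bits.
Transmission delay per hop = L/R = 66000/190000000 = 347.368 μs; 4 hops → 1389.47 μs.
Propagation delays (d/s per hop): 4133.33, 9500, 2110, 0.0225 μs; sum = 15743.4 μs.
End-to-end = 17130 μs.

17130 μs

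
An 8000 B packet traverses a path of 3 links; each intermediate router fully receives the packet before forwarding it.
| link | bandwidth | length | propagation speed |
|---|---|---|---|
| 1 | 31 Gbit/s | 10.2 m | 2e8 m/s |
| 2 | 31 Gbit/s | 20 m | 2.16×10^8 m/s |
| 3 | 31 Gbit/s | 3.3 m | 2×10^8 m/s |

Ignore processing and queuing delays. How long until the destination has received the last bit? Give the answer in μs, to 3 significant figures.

6.35 μs

L = 8000 × 8 = 64000 bits.
Transmission delay per hop = L/R = 64000/31000000000 = 2.06452 μs; 3 hops → 6.19355 μs.
Propagation delays (d/s per hop): 0.051, 0.0925926, 0.0165 μs; sum = 0.160093 μs.
End-to-end = 6.35 μs.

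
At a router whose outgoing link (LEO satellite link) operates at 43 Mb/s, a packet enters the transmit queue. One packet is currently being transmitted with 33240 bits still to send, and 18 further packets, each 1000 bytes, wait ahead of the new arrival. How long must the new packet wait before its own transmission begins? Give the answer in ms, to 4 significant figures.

Each queued packet: L/R = 8000/43000000 = 0.186047 ms.
18 queued → 3.34884 ms.
Plus remaining 33240 bits of current packet: 0.773023 ms.
Queuing delay = 4.122 ms.

4.122 ms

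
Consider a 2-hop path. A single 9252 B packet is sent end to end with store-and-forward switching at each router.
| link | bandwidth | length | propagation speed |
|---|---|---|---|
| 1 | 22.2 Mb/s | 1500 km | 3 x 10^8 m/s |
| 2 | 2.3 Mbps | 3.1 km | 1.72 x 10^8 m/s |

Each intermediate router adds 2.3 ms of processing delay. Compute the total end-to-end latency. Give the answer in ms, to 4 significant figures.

L = 9252 × 8 = 74016 bits.
Transmission delays (L/R per hop): 3.33405, 32.1809 ms; sum = 35.5149 ms.
Propagation delays (d/s per hop): 5, 0.0180233 ms; sum = 5.01802 ms.
Processing at 1 router(s): 1 × 2.3 ms = 2.3 ms.
End-to-end = 42.83 ms.

42.83 ms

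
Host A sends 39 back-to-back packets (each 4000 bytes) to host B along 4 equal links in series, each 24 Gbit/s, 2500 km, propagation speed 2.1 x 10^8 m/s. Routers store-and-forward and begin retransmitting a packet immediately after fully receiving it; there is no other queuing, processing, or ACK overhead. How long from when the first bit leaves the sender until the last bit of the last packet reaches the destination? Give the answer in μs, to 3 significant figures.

Per-hop transmission t_tx = L/R = 32000/24000000000 = 1.33333 μs.
Per-hop propagation t_prop = 2500000/210000000 = 11904.8 μs.
Pipeline fill: first packet needs 4·t_tx to clear all hops; remaining 38 packets each add one t_tx.
Total = (4+39-1)·t_tx + 4·t_prop = 42·1.33333 + 4·11904.8 = 47700 μs.

47700 μs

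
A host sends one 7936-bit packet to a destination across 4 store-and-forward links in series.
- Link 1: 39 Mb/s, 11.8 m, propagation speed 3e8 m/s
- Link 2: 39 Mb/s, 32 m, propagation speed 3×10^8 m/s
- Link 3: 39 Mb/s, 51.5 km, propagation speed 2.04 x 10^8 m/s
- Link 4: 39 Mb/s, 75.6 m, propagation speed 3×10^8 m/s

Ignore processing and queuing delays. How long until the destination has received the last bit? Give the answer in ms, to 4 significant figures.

Transmission delay per hop = L/R = 7936/39000000 = 0.203487 ms; 4 hops → 0.813949 ms.
Propagation delays (d/s per hop): 3.93333e-05, 0.000106667, 0.252451, 0.000252 ms; sum = 0.252849 ms.
End-to-end = 1.067 ms.

1.067 ms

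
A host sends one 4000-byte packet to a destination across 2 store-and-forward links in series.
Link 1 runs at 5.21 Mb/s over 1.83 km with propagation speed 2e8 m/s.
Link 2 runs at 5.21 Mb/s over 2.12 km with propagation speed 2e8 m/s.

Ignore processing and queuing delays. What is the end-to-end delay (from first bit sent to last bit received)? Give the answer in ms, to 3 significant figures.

L = 4000 × 8 = 32000 bits.
Transmission delay per hop = L/R = 32000/5210000 = 6.14203 ms; 2 hops → 12.2841 ms.
Propagation delays (d/s per hop): 0.00915, 0.0106 ms; sum = 0.01975 ms.
End-to-end = 12.3 ms.

12.3 ms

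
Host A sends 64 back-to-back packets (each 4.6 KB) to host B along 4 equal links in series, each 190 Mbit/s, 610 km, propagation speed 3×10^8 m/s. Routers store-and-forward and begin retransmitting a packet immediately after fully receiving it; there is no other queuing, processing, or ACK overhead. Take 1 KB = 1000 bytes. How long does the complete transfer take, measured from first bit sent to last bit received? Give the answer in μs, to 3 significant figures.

21100 μs

Per-hop transmission t_tx = L/R = 36800/190000000 = 193.684 μs.
Per-hop propagation t_prop = 610000/300000000 = 2033.33 μs.
Pipeline fill: first packet needs 4·t_tx to clear all hops; remaining 63 packets each add one t_tx.
Total = (4+64-1)·t_tx + 4·t_prop = 67·193.684 + 4·2033.33 = 21100 μs.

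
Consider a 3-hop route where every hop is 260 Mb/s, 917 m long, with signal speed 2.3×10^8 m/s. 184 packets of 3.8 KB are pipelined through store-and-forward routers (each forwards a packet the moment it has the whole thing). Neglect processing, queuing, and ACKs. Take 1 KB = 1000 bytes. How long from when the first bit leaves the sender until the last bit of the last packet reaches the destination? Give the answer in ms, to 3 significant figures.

21.8 ms

Per-hop transmission t_tx = L/R = 30400/260000000 = 0.116923 ms.
Per-hop propagation t_prop = 917/2.3e+08 = 0.00398696 ms.
Pipeline fill: first packet needs 3·t_tx to clear all hops; remaining 183 packets each add one t_tx.
Total = (3+184-1)·t_tx + 3·t_prop = 186·0.116923 + 3·0.00398696 = 21.8 ms.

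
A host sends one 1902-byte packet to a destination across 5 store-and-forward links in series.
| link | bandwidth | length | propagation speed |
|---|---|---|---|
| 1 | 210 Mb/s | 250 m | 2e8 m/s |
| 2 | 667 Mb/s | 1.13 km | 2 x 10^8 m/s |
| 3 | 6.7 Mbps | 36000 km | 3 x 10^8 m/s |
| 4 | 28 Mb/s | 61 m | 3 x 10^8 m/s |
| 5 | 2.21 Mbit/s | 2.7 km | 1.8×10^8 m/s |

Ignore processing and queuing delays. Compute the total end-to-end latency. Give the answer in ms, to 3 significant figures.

L = 1902 × 8 = 15216 bits.
Transmission delays (L/R per hop): 0.0724571, 0.0228126, 2.27104, 0.543429, 6.88507 ms; sum = 9.79481 ms.
Propagation delays (d/s per hop): 0.00125, 0.00565, 120, 0.000203333, 0.015 ms; sum = 120.022 ms.
End-to-end = 130 ms.

130 ms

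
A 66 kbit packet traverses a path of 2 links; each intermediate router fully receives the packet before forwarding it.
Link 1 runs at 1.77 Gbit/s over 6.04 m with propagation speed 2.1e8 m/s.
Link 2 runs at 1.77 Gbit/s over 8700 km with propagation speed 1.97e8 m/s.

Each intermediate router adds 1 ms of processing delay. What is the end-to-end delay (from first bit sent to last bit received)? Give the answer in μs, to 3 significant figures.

45200 μs

L = 66000 bits.
Transmission delay per hop = L/R = 66000/1770000000 = 37.2881 μs; 2 hops → 74.5763 μs.
Propagation delays (d/s per hop): 0.0287619, 44162.4 μs; sum = 44162.5 μs.
Processing at 1 router(s): 1 × 1 ms = 1000 μs.
End-to-end = 45200 μs.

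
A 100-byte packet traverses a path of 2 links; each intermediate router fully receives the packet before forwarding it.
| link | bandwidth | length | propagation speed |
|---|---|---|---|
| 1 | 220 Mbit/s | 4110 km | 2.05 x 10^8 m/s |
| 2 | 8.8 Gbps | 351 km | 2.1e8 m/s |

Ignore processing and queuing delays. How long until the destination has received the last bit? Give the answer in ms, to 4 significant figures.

21.72 ms

L = 100 × 8 = 800 bits.
Transmission delays (L/R per hop): 0.00363636, 9.09091e-05 ms; sum = 0.00372727 ms.
Propagation delays (d/s per hop): 20.0488, 1.67143 ms; sum = 21.7202 ms.
End-to-end = 21.72 ms.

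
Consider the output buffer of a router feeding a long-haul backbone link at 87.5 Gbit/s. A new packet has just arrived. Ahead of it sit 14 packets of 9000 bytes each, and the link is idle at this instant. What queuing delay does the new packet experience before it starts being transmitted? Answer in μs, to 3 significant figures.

11.5 μs

Each queued packet: L/R = 72000/87500000000 = 0.822857 μs.
14 queued → 11.52 μs.
Queuing delay = 11.5 μs.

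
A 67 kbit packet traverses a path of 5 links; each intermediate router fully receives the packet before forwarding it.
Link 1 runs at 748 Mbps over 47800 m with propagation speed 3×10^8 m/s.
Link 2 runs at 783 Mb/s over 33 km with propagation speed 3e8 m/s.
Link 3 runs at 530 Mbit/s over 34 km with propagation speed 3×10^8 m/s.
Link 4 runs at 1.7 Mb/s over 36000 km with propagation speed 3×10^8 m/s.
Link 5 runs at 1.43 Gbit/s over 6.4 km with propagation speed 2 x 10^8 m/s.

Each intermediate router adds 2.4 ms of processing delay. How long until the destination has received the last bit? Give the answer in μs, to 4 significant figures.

169800 μs

L = 67000 bits.
Transmission delays (L/R per hop): 89.5722, 85.5683, 126.415, 39411.8, 46.8531 μs; sum = 39760.2 μs.
Propagation delays (d/s per hop): 159.333, 110, 113.333, 120000, 32 μs; sum = 120415 μs.
Processing at 4 router(s): 4 × 2.4 ms = 9600 μs.
End-to-end = 169800 μs.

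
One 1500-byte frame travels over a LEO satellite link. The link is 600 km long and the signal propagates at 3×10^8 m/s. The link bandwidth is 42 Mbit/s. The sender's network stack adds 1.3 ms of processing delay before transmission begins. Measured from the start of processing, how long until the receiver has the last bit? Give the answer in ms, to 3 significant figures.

3.59 ms

L = 1500 × 8 = 12000 bits.
Transmission delay = L/R = 12000 / 42000000 = 0.285714 ms.
Propagation delay = d/s = 600000 m / 300000000 m/s = 2 ms.
Plus processing delay 1.3 ms = 1.3 ms.
Total = 3.59 ms.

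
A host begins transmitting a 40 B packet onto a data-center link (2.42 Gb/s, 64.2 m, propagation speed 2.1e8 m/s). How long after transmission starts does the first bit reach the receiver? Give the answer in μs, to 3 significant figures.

0.306 μs

First bit experiences only propagation delay: d/s = 64.2/210000000 = 0.306 μs.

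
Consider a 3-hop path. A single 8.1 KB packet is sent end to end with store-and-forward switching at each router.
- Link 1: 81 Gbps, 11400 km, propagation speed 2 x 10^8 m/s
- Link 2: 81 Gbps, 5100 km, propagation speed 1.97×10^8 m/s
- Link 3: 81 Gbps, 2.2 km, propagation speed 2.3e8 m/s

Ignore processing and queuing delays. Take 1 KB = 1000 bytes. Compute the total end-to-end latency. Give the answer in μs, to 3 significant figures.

82900 μs

L = 64800 bits.
Transmission delay per hop = L/R = 64800/81000000000 = 0.8 μs; 3 hops → 2.4 μs.
Propagation delays (d/s per hop): 57000, 25888.3, 9.56522 μs; sum = 82897.9 μs.
End-to-end = 82900 μs.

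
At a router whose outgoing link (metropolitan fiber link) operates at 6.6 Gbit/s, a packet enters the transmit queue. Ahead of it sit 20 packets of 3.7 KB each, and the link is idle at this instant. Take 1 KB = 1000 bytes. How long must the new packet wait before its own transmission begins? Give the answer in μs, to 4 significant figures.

89.70 μs

Each queued packet: L/R = 29600/6600000000 = 4.48485 μs.
20 queued → 89.697 μs.
Queuing delay = 89.70 μs.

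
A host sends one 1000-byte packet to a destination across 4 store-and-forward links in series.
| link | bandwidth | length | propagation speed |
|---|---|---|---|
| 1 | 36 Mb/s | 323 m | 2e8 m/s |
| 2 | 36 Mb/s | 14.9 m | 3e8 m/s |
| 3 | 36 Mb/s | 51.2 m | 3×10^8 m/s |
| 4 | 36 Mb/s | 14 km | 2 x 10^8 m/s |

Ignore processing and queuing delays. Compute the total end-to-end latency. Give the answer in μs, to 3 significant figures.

L = 1000 × 8 = 8000 bits.
Transmission delay per hop = L/R = 8000/36000000 = 222.222 μs; 4 hops → 888.889 μs.
Propagation delays (d/s per hop): 1.615, 0.0496667, 0.170667, 70 μs; sum = 71.8353 μs.
End-to-end = 961 μs.

961 μs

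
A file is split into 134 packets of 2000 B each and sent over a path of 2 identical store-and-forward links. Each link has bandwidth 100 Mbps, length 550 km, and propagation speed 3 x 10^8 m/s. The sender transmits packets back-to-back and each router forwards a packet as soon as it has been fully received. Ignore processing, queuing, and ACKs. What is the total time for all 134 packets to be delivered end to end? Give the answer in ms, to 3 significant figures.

25.3 ms

Per-hop transmission t_tx = L/R = 16000/100000000 = 0.16 ms.
Per-hop propagation t_prop = 550000/300000000 = 1.83333 ms.
Pipeline fill: first packet needs 2·t_tx to clear all hops; remaining 133 packets each add one t_tx.
Total = (2+134-1)·t_tx + 2·t_prop = 135·0.16 + 2·1.83333 = 25.3 ms.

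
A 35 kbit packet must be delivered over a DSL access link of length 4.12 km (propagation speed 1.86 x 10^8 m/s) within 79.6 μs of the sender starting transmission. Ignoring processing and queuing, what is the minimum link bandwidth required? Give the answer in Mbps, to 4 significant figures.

609.2 Mbps

Propagation delay = 4120 / 186000000 = 22.1505 μs.
Transmission budget = 79.6 − 22.1505 = 57.4495 μs.
R ≥ L / t_tx = 35000 bits / 5.74495e-05 s = 609.2 Mbps.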